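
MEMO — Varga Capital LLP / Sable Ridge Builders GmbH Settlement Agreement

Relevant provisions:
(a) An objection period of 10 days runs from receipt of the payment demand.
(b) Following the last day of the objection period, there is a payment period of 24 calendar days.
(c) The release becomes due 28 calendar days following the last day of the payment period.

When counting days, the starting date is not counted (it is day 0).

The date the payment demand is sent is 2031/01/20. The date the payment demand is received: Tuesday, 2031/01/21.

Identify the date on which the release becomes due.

The last day of the objection period: 2031/01/21 + 10 days = 2031/01/31.
Adding 24 calendar days to 2031/01/31 gives 2031/02/24, which is the last day of the payment period.
The date on which the release becomes due: 28 calendar days after 2031/02/24 is 2031/03/24.

2031/03/24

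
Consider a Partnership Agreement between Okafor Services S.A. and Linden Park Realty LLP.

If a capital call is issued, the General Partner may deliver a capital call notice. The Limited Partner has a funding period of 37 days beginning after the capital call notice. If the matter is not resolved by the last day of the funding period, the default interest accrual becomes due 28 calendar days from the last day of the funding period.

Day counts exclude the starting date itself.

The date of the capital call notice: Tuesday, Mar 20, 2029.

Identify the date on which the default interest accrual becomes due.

May 24, 2029

The last day of the funding period: 37 calendar days after Mar 20, 2029 is Apr 26, 2029.
The date on which the default interest accrual becomes due: 28 calendar days after Apr 26, 2029 is May 24, 2029.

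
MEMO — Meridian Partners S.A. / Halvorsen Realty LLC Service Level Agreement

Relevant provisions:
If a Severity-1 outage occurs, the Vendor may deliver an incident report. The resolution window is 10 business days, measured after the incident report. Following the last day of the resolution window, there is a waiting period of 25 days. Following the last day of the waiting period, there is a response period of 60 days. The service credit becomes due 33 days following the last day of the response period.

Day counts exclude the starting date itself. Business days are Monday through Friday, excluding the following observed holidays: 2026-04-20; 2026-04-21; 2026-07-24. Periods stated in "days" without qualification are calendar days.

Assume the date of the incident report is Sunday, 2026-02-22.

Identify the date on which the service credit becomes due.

2026-07-02

The last day of the resolution window: counting 10 business days from Sunday, 2026-02-22 (Feb 23, Feb 24, Feb 25, Feb 26, Feb 27, Mar 2, Mar 3, Mar 4, Mar 5, Mar 6, skipping weekends) reaches Friday, 2026-03-06.
The last day of the waiting period: 25 calendar days after 2026-03-06 is 2026-03-31.
Adding 60 calendar days to 2026-03-31 gives 2026-05-30, which is the last day of the response period.
The date on which the service credit becomes due: 33 calendar days after 2026-05-30 is 2026-07-02.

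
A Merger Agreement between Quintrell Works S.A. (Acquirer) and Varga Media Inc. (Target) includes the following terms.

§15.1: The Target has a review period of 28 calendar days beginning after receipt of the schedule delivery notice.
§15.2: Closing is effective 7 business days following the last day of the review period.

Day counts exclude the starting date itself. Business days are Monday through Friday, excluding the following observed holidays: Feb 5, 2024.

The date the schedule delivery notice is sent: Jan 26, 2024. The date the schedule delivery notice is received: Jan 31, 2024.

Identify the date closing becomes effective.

The last day of the review period: 28 calendar days after Jan 31, 2024 is Feb 28, 2024.
The date closing becomes effective: counting 7 business days from Wednesday, Feb 28, 2024 (Feb 29, Mar 1, Mar 4, Mar 5, Mar 6, Mar 7, Mar 8, skipping weekends) reaches Friday, Mar 8, 2024.

Mar 8, 2024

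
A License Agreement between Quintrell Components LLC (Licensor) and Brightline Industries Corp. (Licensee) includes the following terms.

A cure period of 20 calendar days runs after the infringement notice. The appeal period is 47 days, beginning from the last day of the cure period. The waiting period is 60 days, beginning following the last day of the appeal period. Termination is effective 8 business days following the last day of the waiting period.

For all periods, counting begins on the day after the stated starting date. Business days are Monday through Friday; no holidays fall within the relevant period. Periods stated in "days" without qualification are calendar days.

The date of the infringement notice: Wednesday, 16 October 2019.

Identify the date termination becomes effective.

3 March 2020

Adding 20 calendar days to 16 October 2019 gives 5 November 2019, which is the last day of the cure period.
Adding 47 calendar days to 5 November 2019 gives 22 December 2019, which is the last day of the appeal period.
Adding 60 calendar days to 22 December 2019 gives 20 February 2020, which is the last day of the waiting period.
From Thursday, 20 February 2020, 8 business days (Feb 21, Feb 24, Feb 25, Feb 26, Feb 27, Feb 28, Mar 2, Mar 3, skipping weekends) brings us to Tuesday, 3 March 2020, which is the date termination becomes effective.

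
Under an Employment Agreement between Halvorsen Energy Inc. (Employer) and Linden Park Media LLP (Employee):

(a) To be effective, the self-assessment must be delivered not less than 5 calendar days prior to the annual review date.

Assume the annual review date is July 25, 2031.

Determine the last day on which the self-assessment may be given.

July 20, 2031

Counting back 5 calendar days from July 25, 2031 gives July 20, 2031.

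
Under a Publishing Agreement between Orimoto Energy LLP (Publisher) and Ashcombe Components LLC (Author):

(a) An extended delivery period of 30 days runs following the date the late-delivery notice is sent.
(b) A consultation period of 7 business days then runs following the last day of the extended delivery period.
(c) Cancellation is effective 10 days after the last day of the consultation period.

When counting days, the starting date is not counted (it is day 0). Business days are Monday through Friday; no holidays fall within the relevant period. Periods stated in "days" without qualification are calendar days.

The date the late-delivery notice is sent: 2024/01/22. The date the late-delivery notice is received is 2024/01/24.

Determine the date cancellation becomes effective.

2024/03/11

The last day of the extended delivery period: 2024/01/22 + 30 days = 2024/02/21.
The last day of the consultation period: 7 business days after Wednesday, 2024/02/21, skipping weekends — Feb 22, Feb 23, Feb 26, Feb 27, Feb 28, Feb 29, Mar 1 — lands on Friday, 2024/03/01.
Adding 10 calendar days to 2024/03/01 gives 2024/03/11, which is the date cancellation becomes effective.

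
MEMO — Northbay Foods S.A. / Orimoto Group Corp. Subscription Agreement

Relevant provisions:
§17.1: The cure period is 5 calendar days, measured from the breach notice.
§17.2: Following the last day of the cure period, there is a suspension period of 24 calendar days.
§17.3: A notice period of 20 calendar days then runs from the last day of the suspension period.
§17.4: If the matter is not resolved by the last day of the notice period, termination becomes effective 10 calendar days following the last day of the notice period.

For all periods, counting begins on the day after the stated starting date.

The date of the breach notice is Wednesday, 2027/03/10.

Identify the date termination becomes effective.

Adding 5 calendar days to 2027/03/10 gives 2027/03/15, which is the last day of the cure period.
Adding 24 calendar days to 2027/03/15 gives 2027/04/08, which is the last day of the suspension period.
The last day of the notice period: 20 calendar days after 2027/04/08 is 2027/04/28.
Adding 10 calendar days to 2027/04/28 gives 2027/05/08, which is the date termination becomes effective.

2027/05/08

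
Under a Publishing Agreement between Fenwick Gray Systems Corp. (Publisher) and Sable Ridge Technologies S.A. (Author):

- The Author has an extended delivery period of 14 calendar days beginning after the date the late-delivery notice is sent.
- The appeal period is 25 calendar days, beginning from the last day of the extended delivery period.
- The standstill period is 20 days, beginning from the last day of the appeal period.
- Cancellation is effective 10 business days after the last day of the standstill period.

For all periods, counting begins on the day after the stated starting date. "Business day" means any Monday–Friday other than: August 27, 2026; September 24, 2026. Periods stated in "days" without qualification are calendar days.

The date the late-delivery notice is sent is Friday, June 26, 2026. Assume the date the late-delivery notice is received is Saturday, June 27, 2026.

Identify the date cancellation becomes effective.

The last day of the extended delivery period: 14 calendar days after June 26, 2026 is July 10, 2026.
The last day of the appeal period: 25 calendar days after July 10, 2026 is August 4, 2026.
The last day of the standstill period: August 4, 2026 + 20 days = August 24, 2026.
The date cancellation becomes effective: counting 10 business days from Monday, August 24, 2026 (Aug 25, Aug 26, Aug 28, Aug 31, Sep 1, Sep 2, Sep 3, Sep 4, Sep 7, Sep 8, skipping weekends and the listed holiday on Aug 27) reaches Tuesday, September 8, 2026.

September 8, 2026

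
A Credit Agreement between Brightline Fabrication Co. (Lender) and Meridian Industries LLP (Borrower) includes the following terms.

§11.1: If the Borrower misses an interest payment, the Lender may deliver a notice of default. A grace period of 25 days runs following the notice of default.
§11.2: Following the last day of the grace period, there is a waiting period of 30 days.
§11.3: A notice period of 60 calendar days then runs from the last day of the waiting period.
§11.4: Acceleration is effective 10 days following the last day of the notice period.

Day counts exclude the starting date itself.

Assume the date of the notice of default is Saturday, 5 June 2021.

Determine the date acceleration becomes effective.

8 October 2021

Adding 25 calendar days to 5 June 2021 gives 30 June 2021, which is the last day of the grace period.
Adding 30 calendar days to 30 June 2021 gives 30 July 2021, which is the last day of the waiting period.
Adding 60 calendar days to 30 July 2021 gives 28 September 2021, which is the last day of the notice period.
The date acceleration becomes effective: 10 calendar days after 28 September 2021 is 8 October 2021.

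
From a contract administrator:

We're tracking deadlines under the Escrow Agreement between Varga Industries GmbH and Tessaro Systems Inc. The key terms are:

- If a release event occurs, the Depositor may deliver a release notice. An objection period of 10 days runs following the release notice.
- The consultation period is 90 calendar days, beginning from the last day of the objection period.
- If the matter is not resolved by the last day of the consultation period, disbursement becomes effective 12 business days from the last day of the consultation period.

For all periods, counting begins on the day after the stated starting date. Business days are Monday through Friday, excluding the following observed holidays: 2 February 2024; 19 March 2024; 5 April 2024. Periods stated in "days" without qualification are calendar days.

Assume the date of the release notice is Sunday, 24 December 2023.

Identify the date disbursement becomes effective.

19 April 2024

The last day of the objection period: 24 December 2023 + 10 days = 3 January 2024.
Adding 90 calendar days to 3 January 2024 gives 2 April 2024, which is the last day of the consultation period.
The date disbursement becomes effective: 12 business days after Tuesday, 2 April 2024, skipping weekends and the listed holiday on Apr 5 — Apr 3, Apr 4, Apr 8, Apr 9, …, Apr 17, Apr 18, Apr 19 — lands on Friday, 19 April 2024.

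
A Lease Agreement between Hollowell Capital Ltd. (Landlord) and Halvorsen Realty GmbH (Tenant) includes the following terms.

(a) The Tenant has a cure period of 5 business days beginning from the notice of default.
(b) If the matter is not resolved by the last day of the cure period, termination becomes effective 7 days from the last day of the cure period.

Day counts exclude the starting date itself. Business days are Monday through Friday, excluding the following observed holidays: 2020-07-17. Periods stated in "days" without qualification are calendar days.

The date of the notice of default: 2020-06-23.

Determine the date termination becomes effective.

2020-07-07

From Tuesday, 2020-06-23, 5 business days (Jun 24, Jun 25, Jun 26, Jun 29, Jun 30, skipping weekends) brings us to Tuesday, 2020-06-30, which is the last day of the cure period.
Adding 7 calendar days to 2020-06-30 gives 2020-07-07, which is the date termination becomes effective.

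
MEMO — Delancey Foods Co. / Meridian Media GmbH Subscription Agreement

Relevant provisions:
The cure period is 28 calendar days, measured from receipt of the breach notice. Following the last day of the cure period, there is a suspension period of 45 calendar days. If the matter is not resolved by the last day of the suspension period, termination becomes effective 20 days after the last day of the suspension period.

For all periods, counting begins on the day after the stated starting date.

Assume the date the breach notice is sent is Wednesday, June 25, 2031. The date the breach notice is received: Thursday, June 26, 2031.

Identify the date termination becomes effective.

The last day of the cure period: June 26, 2031 + 28 days = July 24, 2031.
The last day of the suspension period: July 24, 2031 + 45 days = September 7, 2031.
Adding 20 calendar days to September 7, 2031 gives September 27, 2031, which is the date termination becomes effective.

September 27, 2031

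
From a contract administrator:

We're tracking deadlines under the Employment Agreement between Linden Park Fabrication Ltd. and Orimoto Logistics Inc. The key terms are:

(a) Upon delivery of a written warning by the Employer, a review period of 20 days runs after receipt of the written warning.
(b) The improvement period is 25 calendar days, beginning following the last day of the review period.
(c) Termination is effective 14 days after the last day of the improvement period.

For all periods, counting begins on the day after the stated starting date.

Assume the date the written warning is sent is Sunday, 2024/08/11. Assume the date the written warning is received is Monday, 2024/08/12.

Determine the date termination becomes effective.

2024/10/10

The last day of the review period: 20 calendar days after 2024/08/12 is 2024/09/01.
The last day of the improvement period: 25 calendar days after 2024/09/01 is 2024/09/26.
Adding 14 calendar days to 2024/09/26 gives 2024/10/10, which is the date termination becomes effective.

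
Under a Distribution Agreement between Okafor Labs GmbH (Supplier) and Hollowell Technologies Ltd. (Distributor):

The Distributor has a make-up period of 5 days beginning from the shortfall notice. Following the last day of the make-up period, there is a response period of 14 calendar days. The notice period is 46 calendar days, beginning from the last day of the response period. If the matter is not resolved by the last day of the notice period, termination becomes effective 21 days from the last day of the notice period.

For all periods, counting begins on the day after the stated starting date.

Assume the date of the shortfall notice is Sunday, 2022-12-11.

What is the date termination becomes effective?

2023-03-07

The last day of the make-up period: 5 calendar days after 2022-12-11 is 2022-12-16.
Adding 14 calendar days to 2022-12-16 gives 2022-12-30, which is the last day of the response period.
Adding 46 calendar days to 2022-12-30 gives 2023-02-14, which is the last day of the notice period.
The date termination becomes effective: 2023-02-14 + 21 days = 2023-03-07.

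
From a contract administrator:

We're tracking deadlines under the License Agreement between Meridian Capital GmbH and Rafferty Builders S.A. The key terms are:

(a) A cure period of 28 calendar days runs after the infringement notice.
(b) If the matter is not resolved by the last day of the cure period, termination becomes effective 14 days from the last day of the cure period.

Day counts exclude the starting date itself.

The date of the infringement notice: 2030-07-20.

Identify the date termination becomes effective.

2030-08-31

The last day of the cure period: 2030-07-20 + 28 days = 2030-08-17.
The date termination becomes effective: 14 calendar days after 2030-08-17 is 2030-08-31.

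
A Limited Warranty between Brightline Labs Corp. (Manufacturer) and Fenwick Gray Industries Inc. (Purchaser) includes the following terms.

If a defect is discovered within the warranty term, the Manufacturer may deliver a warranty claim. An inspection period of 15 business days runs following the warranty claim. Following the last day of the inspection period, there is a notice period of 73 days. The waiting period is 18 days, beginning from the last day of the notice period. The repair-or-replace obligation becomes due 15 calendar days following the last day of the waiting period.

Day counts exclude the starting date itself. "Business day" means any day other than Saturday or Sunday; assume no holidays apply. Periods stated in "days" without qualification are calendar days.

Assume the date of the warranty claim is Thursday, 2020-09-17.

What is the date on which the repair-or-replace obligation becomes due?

2021-01-22

The last day of the inspection period: 15 business days after Thursday, 2020-09-17, skipping weekends — Sep 18, Sep 21, Sep 22, Sep 23, …, Oct 6, Oct 7, Oct 8 — lands on Thursday, 2020-10-08.
The last day of the notice period: 2020-10-08 + 73 days = 2020-12-20.
The last day of the waiting period: 18 calendar days after 2020-12-20 is 2021-01-07.
Adding 15 calendar days to 2021-01-07 gives 2021-01-22, which is the date on which the repair-or-replace obligation becomes due.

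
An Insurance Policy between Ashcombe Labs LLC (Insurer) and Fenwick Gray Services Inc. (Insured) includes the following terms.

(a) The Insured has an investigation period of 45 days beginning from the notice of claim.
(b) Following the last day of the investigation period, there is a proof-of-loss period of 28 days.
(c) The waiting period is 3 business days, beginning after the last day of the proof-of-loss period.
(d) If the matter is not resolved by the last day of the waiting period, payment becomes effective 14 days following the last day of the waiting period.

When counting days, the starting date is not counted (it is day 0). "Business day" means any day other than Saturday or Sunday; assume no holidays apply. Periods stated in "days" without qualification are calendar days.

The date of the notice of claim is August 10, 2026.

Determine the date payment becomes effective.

The last day of the investigation period: August 10, 2026 + 45 days = September 24, 2026.
Adding 28 calendar days to September 24, 2026 gives October 22, 2026, which is the last day of the proof-of-loss period.
From Thursday, October 22, 2026, 3 business days (Oct 23, Oct 26, Oct 27, skipping weekends) brings us to Tuesday, October 27, 2026, which is the last day of the waiting period.
The date payment becomes effective: 14 calendar days after October 27, 2026 is November 10, 2026.

November 10, 2026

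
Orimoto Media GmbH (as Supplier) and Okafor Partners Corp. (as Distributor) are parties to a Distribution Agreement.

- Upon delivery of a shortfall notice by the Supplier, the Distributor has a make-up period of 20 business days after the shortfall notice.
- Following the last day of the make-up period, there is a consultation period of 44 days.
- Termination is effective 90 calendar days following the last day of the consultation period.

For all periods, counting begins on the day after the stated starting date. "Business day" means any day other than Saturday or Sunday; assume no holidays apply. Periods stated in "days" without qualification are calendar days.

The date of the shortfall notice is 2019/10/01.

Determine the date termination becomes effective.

2020/03/11

From Tuesday, 2019/10/01, 20 business days (Oct 2, Oct 3, Oct 4, Oct 7, …, Oct 25, Oct 28, Oct 29, skipping weekends) brings us to Tuesday, 2019/10/29, which is the last day of the make-up period.
The last day of the consultation period: 2019/10/29 + 44 days = 2019/12/12.
Adding 90 calendar days to 2019/12/12 gives 2020/03/11, which is the date termination becomes effective.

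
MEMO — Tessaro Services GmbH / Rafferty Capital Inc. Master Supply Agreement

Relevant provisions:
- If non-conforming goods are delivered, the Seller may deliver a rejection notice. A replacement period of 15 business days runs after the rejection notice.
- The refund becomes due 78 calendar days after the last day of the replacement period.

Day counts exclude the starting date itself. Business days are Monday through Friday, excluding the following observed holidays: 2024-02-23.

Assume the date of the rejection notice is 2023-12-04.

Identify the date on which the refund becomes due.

2024-03-12

The last day of the replacement period: 15 business days after Monday, 2023-12-04, skipping weekends — Dec 5, Dec 6, Dec 7, Dec 8, …, Dec 21, Dec 22, Dec 25 — lands on Monday, 2023-12-25.
Adding 78 calendar days to 2023-12-25 gives 2024-03-12, which is the date on which the refund becomes due.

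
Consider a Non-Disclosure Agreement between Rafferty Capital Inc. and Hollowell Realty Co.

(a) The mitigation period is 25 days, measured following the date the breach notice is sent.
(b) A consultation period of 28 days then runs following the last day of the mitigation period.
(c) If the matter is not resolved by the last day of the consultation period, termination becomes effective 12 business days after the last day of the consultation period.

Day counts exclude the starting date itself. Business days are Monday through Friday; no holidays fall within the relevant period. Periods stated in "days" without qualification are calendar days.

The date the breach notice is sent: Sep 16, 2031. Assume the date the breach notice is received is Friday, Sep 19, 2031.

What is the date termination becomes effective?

Nov 25, 2031

Adding 25 calendar days to Sep 16, 2031 gives Oct 11, 2031, which is the last day of the mitigation period.
The last day of the consultation period: Oct 11, 2031 + 28 days = Nov 8, 2031.
The date termination becomes effective: 12 business days after Saturday, Nov 8, 2031, skipping weekends — Nov 10, Nov 11, Nov 12, Nov 13, …, Nov 21, Nov 24, Nov 25 — lands on Tuesday, Nov 25, 2031.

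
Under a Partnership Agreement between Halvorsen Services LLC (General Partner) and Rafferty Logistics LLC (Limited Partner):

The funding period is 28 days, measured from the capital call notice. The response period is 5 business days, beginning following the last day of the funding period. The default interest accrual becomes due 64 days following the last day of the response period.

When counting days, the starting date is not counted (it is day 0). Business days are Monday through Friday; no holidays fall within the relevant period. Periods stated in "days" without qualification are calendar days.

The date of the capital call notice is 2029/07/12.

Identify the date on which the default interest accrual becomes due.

The last day of the funding period: 2029/07/12 + 28 days = 2029/08/09.
The last day of the response period: 5 business days after Thursday, 2029/08/09, skipping weekends — Aug 10, Aug 13, Aug 14, Aug 15, Aug 16 — lands on Thursday, 2029/08/16.
The date on which the default interest accrual becomes due: 2029/08/16 + 64 days = 2029/10/19.

2029/10/19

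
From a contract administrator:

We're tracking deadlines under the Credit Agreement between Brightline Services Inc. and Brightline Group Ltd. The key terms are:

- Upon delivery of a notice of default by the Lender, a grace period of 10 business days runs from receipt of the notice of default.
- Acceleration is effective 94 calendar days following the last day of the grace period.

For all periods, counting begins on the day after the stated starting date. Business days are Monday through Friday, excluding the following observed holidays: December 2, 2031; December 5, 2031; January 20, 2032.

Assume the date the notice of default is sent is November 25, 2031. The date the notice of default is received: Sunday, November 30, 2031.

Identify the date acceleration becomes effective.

From Sunday, November 30, 2031, 10 business days (Dec 1, Dec 3, Dec 4, Dec 8, Dec 9, Dec 10, Dec 11, Dec 12, Dec 15, Dec 16, skipping weekends and the listed holidays on Dec 2, Dec 5) brings us to Tuesday, December 16, 2031, which is the last day of the grace period.
Adding 94 calendar days to December 16, 2031 gives March 19, 2032, which is the date acceleration becomes effective.

March 19, 2032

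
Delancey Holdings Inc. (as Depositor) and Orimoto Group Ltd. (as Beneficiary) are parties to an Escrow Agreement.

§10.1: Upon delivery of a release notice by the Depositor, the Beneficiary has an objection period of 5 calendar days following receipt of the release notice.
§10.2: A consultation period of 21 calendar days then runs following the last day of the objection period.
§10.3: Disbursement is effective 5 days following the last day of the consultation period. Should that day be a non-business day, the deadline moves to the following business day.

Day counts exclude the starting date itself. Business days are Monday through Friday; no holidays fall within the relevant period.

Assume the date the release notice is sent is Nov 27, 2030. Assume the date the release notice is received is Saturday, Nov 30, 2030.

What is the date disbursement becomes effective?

Adding 5 calendar days to Nov 30, 2030 gives Dec 5, 2030, which is the last day of the objection period.
Adding 21 calendar days to Dec 5, 2030 gives Dec 26, 2030, which is the last day of the consultation period.
Adding 5 calendar days to Dec 26, 2030 gives Dec 31, 2030, which is the date disbursement becomes effective. Dec 31, 2030 is a Tuesday, so no roll-forward applies.

Dec 31, 2030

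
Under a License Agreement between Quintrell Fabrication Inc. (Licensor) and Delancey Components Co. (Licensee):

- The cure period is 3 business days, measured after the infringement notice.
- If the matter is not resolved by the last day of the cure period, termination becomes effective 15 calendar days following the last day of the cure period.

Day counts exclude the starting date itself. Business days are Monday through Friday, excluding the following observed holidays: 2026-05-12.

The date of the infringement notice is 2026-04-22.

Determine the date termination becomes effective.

2026-05-12

The last day of the cure period: counting 3 business days from Wednesday, 2026-04-22 (Apr 23, Apr 24, Apr 27, skipping weekends) reaches Monday, 2026-04-27.
The date termination becomes effective: 15 calendar days after 2026-04-27 is 2026-05-12.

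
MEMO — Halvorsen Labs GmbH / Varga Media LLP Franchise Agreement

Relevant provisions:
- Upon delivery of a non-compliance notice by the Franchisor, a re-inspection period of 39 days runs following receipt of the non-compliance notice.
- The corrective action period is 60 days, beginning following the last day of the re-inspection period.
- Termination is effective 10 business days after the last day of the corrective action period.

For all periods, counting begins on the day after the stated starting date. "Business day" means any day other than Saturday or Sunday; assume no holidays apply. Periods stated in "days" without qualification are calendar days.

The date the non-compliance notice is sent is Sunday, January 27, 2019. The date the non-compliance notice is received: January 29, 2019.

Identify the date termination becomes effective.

Adding 39 calendar days to January 29, 2019 gives March 9, 2019, which is the last day of the re-inspection period.
The last day of the corrective action period: 60 calendar days after March 9, 2019 is May 8, 2019.
The date termination becomes effective: counting 10 business days from Wednesday, May 8, 2019 (May 9, May 10, May 13, May 14, May 15, May 16, May 17, May 20, May 21, May 22, skipping weekends) reaches Wednesday, May 22, 2019.

May 22, 2019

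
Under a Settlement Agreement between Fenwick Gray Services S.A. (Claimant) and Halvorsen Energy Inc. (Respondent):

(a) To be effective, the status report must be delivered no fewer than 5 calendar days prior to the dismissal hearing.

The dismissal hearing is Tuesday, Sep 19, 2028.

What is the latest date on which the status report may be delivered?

Sep 14, 2028

Sep 19, 2028 minus 5 days is Sep 14, 2028.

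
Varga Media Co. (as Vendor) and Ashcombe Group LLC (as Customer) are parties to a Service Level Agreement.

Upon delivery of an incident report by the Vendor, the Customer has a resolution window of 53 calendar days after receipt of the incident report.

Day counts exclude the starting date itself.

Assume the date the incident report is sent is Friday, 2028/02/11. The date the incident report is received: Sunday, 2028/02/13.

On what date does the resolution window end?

The last day of the resolution window: 2028/02/13 + 53 days = 2028/04/06.

2028/04/06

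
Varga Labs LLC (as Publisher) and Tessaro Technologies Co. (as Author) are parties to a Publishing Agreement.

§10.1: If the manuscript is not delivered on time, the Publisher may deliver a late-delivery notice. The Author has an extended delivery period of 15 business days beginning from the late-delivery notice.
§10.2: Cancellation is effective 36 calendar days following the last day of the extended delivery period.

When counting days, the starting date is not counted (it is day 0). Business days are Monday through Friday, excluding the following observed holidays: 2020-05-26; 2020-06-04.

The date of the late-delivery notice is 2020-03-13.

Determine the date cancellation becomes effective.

2020-05-09

The last day of the extended delivery period: 15 business days after Friday, 2020-03-13, skipping weekends — Mar 16, Mar 17, Mar 18, Mar 19, …, Apr 1, Apr 2, Apr 3 — lands on Friday, 2020-04-03.
The date cancellation becomes effective: 2020-04-03 + 36 days = 2020-05-09.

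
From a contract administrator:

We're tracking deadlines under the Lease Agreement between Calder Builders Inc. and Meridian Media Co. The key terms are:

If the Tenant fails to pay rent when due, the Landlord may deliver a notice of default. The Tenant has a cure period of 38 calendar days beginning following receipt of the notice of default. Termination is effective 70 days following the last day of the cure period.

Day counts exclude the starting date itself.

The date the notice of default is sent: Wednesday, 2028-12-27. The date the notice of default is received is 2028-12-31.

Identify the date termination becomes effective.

2029-04-18

The last day of the cure period: 2028-12-31 + 38 days = 2029-02-07.
The date termination becomes effective: 70 calendar days after 2029-02-07 is 2029-04-18.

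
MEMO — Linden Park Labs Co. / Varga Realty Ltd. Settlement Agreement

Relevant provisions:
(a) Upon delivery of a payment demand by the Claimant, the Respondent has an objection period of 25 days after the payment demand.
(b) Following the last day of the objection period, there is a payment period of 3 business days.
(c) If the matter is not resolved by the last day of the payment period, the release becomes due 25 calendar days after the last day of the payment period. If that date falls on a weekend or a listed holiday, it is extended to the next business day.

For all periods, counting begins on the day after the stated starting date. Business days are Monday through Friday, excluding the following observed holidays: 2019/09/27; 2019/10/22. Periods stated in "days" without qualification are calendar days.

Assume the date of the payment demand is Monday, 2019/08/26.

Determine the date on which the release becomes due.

The last day of the objection period: 2019/08/26 + 25 days = 2019/09/20.
The last day of the payment period: counting 3 business days from Friday, 2019/09/20 (Sep 23, Sep 24, Sep 25, skipping weekends) reaches Wednesday, 2019/09/25.
The date on which the release becomes due: 25 calendar days after 2019/09/25 is 2019/10/20. That falls on a Sunday, so it rolls to the next business day, Monday, 2019/10/21.

2019/10/21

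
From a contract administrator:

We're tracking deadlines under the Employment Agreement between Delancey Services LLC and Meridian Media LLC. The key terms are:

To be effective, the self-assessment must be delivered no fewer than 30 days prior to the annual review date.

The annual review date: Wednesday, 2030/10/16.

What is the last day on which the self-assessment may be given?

2030/09/16

2030/10/16 minus 30 days is 2030/09/16.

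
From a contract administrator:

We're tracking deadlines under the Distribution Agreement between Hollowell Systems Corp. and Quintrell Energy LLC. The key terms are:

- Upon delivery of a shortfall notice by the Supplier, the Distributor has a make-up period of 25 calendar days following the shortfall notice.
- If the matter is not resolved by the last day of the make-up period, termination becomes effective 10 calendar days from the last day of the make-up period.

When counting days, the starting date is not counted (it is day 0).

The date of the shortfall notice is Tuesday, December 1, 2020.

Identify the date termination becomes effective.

January 5, 2021

The last day of the make-up period: December 1, 2020 + 25 days = December 26, 2020.
The date termination becomes effective: December 26, 2020 + 10 days = January 5, 2021.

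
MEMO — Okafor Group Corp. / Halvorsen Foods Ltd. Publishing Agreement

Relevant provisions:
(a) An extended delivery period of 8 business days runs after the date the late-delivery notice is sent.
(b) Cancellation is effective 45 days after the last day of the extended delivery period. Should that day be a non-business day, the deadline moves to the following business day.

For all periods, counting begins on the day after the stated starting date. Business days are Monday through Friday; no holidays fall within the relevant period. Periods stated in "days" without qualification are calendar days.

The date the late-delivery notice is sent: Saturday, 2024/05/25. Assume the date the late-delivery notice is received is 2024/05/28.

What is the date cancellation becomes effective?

From Saturday, 2024/05/25, 8 business days (May 27, May 28, May 29, May 30, May 31, Jun 3, Jun 4, Jun 5, skipping weekends) brings us to Wednesday, 2024/06/05, which is the last day of the extended delivery period.
The date cancellation becomes effective: 45 calendar days after 2024/06/05 is 2024/07/20. That falls on a Saturday, so it rolls to the next business day, Monday, 2024/07/22.

2024/07/22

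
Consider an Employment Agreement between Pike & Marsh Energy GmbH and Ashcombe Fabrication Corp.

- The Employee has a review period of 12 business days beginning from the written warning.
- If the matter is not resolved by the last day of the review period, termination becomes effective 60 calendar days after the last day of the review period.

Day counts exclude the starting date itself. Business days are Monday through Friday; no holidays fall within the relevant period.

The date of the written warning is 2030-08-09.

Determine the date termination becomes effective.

2030-10-26

The last day of the review period: counting 12 business days from Friday, 2030-08-09 (Aug 12, Aug 13, Aug 14, Aug 15, …, Aug 23, Aug 26, Aug 27, skipping weekends) reaches Tuesday, 2030-08-27.
The date termination becomes effective: 60 calendar days after 2030-08-27 is 2030-10-26.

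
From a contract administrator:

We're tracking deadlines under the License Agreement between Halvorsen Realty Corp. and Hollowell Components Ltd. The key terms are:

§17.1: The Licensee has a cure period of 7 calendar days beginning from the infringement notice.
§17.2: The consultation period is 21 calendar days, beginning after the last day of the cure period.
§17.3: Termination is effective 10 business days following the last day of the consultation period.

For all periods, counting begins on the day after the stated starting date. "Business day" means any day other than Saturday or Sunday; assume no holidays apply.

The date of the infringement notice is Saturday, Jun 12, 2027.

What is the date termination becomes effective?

Adding 7 calendar days to Jun 12, 2027 gives Jun 19, 2027, which is the last day of the cure period.
The last day of the consultation period: Jun 19, 2027 + 21 days = Jul 10, 2027.
The date termination becomes effective: 10 business days after Saturday, Jul 10, 2027, skipping weekends — Jul 12, Jul 13, Jul 14, Jul 15, Jul 16, Jul 19, Jul 20, Jul 21, Jul 22, Jul 23 — lands on Friday, Jul 23, 2027.

Jul 23, 2027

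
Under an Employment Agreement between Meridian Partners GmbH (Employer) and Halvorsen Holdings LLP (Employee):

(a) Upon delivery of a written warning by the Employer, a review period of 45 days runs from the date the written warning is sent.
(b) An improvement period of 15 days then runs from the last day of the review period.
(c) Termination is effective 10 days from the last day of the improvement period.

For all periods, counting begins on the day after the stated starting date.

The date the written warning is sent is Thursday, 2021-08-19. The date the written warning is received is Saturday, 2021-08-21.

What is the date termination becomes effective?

Adding 45 calendar days to 2021-08-19 gives 2021-10-03, which is the last day of the review period.
Adding 15 calendar days to 2021-10-03 gives 2021-10-18, which is the last day of the improvement period.
Adding 10 calendar days to 2021-10-18 gives 2021-10-28, which is the date termination becomes effective.

2021-10-28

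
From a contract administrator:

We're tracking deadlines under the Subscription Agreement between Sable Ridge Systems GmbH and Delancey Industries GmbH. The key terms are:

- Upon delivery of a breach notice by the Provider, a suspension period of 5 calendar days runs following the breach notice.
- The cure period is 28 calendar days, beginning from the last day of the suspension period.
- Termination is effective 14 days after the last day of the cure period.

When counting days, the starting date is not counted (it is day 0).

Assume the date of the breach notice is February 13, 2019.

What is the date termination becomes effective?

The last day of the suspension period: 5 calendar days after February 13, 2019 is February 18, 2019.
Adding 28 calendar days to February 18, 2019 gives March 18, 2019, which is the last day of the cure period.
The date termination becomes effective: March 18, 2019 + 14 days = April 1, 2019.

April 1, 2019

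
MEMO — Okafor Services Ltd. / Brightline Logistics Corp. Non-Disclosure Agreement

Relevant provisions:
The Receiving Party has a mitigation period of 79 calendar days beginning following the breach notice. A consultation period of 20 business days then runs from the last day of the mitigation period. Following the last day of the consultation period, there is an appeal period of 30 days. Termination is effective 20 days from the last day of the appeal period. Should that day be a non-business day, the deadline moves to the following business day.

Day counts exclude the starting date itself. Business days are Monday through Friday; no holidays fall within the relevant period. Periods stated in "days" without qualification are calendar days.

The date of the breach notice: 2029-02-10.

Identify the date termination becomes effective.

2029-07-17

Adding 79 calendar days to 2029-02-10 gives 2029-04-30, which is the last day of the mitigation period.
The last day of the consultation period: 20 business days after Monday, 2029-04-30, skipping weekends — May 1, May 2, May 3, May 4, …, May 24, May 25, May 28 — lands on Monday, 2029-05-28.
Adding 30 calendar days to 2029-05-28 gives 2029-06-27, which is the last day of the appeal period.
Adding 20 calendar days to 2029-06-27 gives 2029-07-17, which is the date termination becomes effective. 2029-07-17 is a Tuesday, so no roll-forward applies.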